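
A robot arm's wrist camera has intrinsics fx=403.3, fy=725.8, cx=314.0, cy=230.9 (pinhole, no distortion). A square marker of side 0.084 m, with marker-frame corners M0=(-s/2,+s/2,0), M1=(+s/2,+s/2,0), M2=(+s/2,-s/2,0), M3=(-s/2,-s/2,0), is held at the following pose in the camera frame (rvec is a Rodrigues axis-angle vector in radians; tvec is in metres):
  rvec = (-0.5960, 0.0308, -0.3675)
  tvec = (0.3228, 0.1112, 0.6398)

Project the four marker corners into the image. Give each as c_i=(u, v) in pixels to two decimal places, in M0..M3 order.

c0=(509.54, 417.75) c1=(558.60, 381.67) c2=(524.78, 301.17) c3=(478.85, 333.92)

Intrinsics K: fx=403.3, fy=725.8, cx=314.0, cy=230.9
Marker side s = 0.084 m; corners in marker frame (Z=0):
  M0 = (-0.0420, +0.0420, 0)
  M1 = (+0.0420, +0.0420, 0)
  M2 = (+0.0420, -0.0420, 0)
  M3 = (-0.0420, -0.0420, 0)
rvec = (-0.5960, 0.0308, -0.3675), |rvec| = θ = 0.70087 rad = 40.157°
Rodrigues: sinθ=0.64488, 1−cosθ=0.23572; R = I + sinθ·[k]× + (1−cosθ)·[k]×²:
    [+0.93474 +0.32933 +0.13344]
    [-0.34695 +0.76474 +0.54296]
    [+0.07677 -0.55382 +0.82909]
t = (0.3228, 0.1112, 0.6398) m
M0: Pc = R·M0+t = (+0.29737, +0.15789, +0.61332); u = 403.3·(+0.29737)/0.61332 + 314.0 = 509.5447, v = 725.8·(+0.15789)/0.61332 + 230.9 = 417.7487
M1: Pc = R·M1+t = (+0.37589, +0.12875, +0.61976); u = 403.3·(+0.37589)/0.61976 + 314.0 = 558.6043, v = 725.8·(+0.12875)/0.61976 + 230.9 = 381.6744
M2: Pc = R·M2+t = (+0.34823, +0.06451, +0.66628); u = 403.3·(+0.34823)/0.66628 + 314.0 = 524.7806, v = 725.8·(+0.06451)/0.66628 + 230.9 = 301.1714
M3: Pc = R·M3+t = (+0.26971, +0.09365, +0.65984); u = 403.3·(+0.26971)/0.65984 + 314.0 = 478.8494, v = 725.8·(+0.09365)/0.65984 + 230.9 = 333.9156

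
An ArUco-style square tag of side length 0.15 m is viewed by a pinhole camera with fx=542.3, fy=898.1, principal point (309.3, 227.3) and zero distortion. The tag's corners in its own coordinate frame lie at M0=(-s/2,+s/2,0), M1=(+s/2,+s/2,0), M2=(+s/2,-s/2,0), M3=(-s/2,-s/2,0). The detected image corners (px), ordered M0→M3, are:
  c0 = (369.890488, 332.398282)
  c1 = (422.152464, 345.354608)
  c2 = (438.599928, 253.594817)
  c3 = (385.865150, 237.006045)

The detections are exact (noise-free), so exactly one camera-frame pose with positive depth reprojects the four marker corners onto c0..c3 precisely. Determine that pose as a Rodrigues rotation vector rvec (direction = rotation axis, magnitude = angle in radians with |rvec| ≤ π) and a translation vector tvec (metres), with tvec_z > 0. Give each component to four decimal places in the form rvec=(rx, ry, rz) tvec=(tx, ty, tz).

Intrinsics K: fx=542.3, fy=898.1, cx=309.3, cy=227.3
Marker side s = 0.15 m; corners in marker frame (Z=0):
  M0 = (-0.0750, +0.0750, 0)
  M1 = (+0.0750, +0.0750, 0)
  M2 = (+0.0750, -0.0750, 0)
  M3 = (-0.0750, -0.0750, 0)
Detected image corners:
  c0 = (369.890488, 332.398282) px
  c1 = (422.152464, 345.354608) px
  c2 = (438.599928, 253.594817) px
  c3 = (385.865150, 237.006045) px
Planar DLT: solve 8×8 A·h = b for H (H[2,2]=1):
  H  [+446.04279 -54.17255 +404.51388]
  H  [+167.79797 +662.60237 +292.68841]
  H  [+0.23772 +0.13345 +1.00000]
B = K⁻¹H; ‖b₁‖=0.737844, ‖b₂‖=0.737844; λ = 2/(‖b₁‖+‖b₂‖) = 1.355300, sign → tz>0 ⇒ λ=+1.355300
r₁ = λ·B[:,0] = (+0.93098,+0.17168,+0.32218); r₂ = λ·B[:,1] = (-0.23854,+0.95414,+0.18086)
r₃ = r₁×r₂ = (-0.27636,-0.24523,+0.92924); SVD([r₁ r₂ r₃]) → R = UVᵀ:
  R  [+0.93098 -0.23854 -0.27636]
  R  [+0.17168 +0.95414 -0.24523]
  R  [+0.32218 +0.18086 +0.92924]
t = (+0.23796, +0.09868, +1.35530) m
tr R = 2.814364; θ = arccos((tr R − 1)/2) = 0.434259 rad = 24.881°
axis k = ((R−Rᵀ)₃₂, (R−Rᵀ)₁₃, (R−Rᵀ)₂₁) / (2 sinθ) = (+0.506360, -0.711299, +0.487497)
rvec = θ·k = (+0.219892, -0.308888, +0.211700)

rvec=(0.2199, -0.3089, 0.2117) tvec=(0.2380, 0.0987, 1.3553)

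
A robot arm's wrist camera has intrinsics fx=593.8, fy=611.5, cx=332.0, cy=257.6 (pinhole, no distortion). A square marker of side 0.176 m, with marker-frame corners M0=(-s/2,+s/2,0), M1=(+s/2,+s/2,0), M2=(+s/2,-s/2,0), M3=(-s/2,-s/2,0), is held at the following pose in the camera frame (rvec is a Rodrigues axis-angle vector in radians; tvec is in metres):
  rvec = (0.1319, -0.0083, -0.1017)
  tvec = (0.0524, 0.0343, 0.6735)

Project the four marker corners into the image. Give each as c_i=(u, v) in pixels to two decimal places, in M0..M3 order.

Intrinsics K: fx=593.8, fy=611.5, cx=332.0, cy=257.6
Marker side s = 0.176 m; corners in marker frame (Z=0):
  M0 = (-0.0880, +0.0880, 0)
  M1 = (+0.0880, +0.0880, 0)
  M2 = (+0.0880, -0.0880, 0)
  M3 = (-0.0880, -0.0880, 0)
rvec = (0.1319, -0.0083, -0.1017), |rvec| = θ = 0.16676 rad = 9.555°
Rodrigues: sinθ=0.16599, 1−cosθ=0.01387; R = I + sinθ·[k]× + (1−cosθ)·[k]×²:
    [+0.99481 +0.10068 -0.01495]
    [-0.10178 +0.98616 -0.13087]
    [+0.00157 +0.13171 +0.99129]
t = (0.0524, 0.0343, 0.6735) m
M0: Pc = R·M0+t = (-0.02628, +0.13004, +0.68495); u = 593.8·(-0.02628)/0.68495 + 332.0 = 309.2149, v = 611.5·(+0.13004)/0.68495 + 257.6 = 373.6935
M1: Pc = R·M1+t = (+0.14880, +0.11213, +0.68523); u = 593.8·(+0.14880)/0.68523 + 332.0 = 460.9486, v = 611.5·(+0.11213)/0.68523 + 257.6 = 357.6616
M2: Pc = R·M2+t = (+0.13108, -0.06144, +0.66205); u = 593.8·(+0.13108)/0.66205 + 332.0 = 449.5701, v = 611.5·(-0.06144)/0.66205 + 257.6 = 200.8524
M3: Pc = R·M3+t = (-0.04400, -0.04353, +0.66177); u = 593.8·(-0.04400)/0.66177 + 332.0 = 292.5165, v = 611.5·(-0.04353)/0.66177 + 257.6 = 217.3804

c0=(309.21, 373.69) c1=(460.95, 357.66) c2=(449.57, 200.85) c3=(292.52, 217.38)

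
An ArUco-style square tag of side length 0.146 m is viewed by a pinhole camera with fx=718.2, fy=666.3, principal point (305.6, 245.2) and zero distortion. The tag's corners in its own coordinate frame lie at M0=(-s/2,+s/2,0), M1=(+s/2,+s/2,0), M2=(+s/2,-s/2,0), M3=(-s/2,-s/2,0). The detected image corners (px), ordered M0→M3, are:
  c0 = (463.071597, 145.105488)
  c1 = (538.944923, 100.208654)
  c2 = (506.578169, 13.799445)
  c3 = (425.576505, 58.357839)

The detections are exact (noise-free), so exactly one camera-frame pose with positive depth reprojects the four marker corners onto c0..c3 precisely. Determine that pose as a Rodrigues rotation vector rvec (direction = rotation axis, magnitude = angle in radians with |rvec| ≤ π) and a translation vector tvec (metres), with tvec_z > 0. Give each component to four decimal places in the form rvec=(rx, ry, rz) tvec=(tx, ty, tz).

Intrinsics K: fx=718.2, fy=666.3, cx=305.6, cy=245.2
Marker side s = 0.146 m; corners in marker frame (Z=0):
  M0 = (-0.0730, +0.0730, 0)
  M1 = (+0.0730, +0.0730, 0)
  M2 = (+0.0730, -0.0730, 0)
  M3 = (-0.0730, -0.0730, 0)
Detected image corners:
  c0 = (463.071597, 145.105488) px
  c1 = (538.944923, 100.208654) px
  c2 = (506.578169, 13.799445) px
  c3 = (425.576505, 58.357839) px
Planar DLT: solve 8×8 A·h = b for H (H[2,2]=1):
  H  [+638.25758 +410.33474 +484.59539]
  H  [-289.72860 +621.11041 +80.14511]
  H  [+0.20984 +0.35437 +1.00000]
B = K⁻¹H; ‖b₁‖=0.972253, ‖b₂‖=0.972253; λ = 2/(‖b₁‖+‖b₂‖) = 1.028539, sign → tz>0 ⇒ λ=+1.028539
r₁ = λ·B[:,0] = (+0.82221,-0.52667,+0.21583); r₂ = λ·B[:,1] = (+0.43255,+0.82465,+0.36448)
r₃ = r₁×r₂ = (-0.36995,-0.20632,+0.90585); SVD([r₁ r₂ r₃]) → R = UVᵀ:
  R  [+0.82221 +0.43255 -0.36995]
  R  [-0.52667 +0.82465 -0.20632]
  R  [+0.21583 +0.36448 +0.90585]
t = (+0.25634, -0.25479, +1.02854) m
tr R = 2.552721; θ = arccos((tr R − 1)/2) = 0.681926 rad = 39.071°
axis k = ((R−Rᵀ)₃₂, (R−Rᵀ)₁₃, (R−Rᵀ)₂₁) / (2 sinθ) = (+0.452807, -0.464691, -0.760939)
rvec = θ·k = (+0.308781, -0.316885, -0.518904)

rvec=(0.3088, -0.3169, -0.5189) tvec=(0.2563, -0.2548, 1.0285)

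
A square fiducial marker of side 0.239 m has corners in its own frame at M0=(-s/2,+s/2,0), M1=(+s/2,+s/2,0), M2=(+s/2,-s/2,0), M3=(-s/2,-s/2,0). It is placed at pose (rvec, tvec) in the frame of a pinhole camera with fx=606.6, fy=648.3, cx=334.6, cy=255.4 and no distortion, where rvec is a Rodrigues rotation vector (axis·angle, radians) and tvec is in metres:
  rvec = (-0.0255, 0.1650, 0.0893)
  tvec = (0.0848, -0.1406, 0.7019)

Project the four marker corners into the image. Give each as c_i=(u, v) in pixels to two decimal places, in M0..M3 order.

c0=(297.96, 226.59) c1=(505.29, 244.67) c2=(523.46, 19.29) c3=(316.38, 13.61)

Intrinsics K: fx=606.6, fy=648.3, cx=334.6, cy=255.4
Marker side s = 0.239 m; corners in marker frame (Z=0):
  M0 = (-0.1195, +0.1195, 0)
  M1 = (+0.1195, +0.1195, 0)
  M2 = (+0.1195, -0.1195, 0)
  M3 = (-0.1195, -0.1195, 0)
rvec = (-0.0255, 0.1650, 0.0893), |rvec| = θ = 0.18934 rad = 10.848°
Rodrigues: sinθ=0.18821, 1−cosθ=0.01787; R = I + sinθ·[k]× + (1−cosθ)·[k]×²:
    [+0.98245 -0.09086 +0.16288]
    [+0.08667 +0.99570 +0.03269]
    [-0.16515 -0.01800 +0.98610]
t = (0.0848, -0.1406, 0.7019) m
M0: Pc = R·M0+t = (-0.04346, -0.03197, +0.71948); u = 606.6·(-0.04346)/0.71948 + 334.6 = 297.9575, v = 648.3·(-0.03197)/0.71948 + 255.4 = 226.5923
M1: Pc = R·M1+t = (+0.19134, -0.01126, +0.68001); u = 606.6·(+0.19134)/0.68001 + 334.6 = 505.2875, v = 648.3·(-0.01126)/0.68001 + 255.4 = 244.6682
M2: Pc = R·M2+t = (+0.21306, -0.24923, +0.68432); u = 606.6·(+0.21306)/0.68432 + 334.6 = 523.4647, v = 648.3·(-0.24923)/0.68432 + 255.4 = 19.2879
M3: Pc = R·M3+t = (-0.02174, -0.26994, +0.72379); u = 606.6·(-0.02174)/0.72379 + 334.6 = 316.3759, v = 648.3·(-0.26994)/0.72379 + 255.4 = 13.6103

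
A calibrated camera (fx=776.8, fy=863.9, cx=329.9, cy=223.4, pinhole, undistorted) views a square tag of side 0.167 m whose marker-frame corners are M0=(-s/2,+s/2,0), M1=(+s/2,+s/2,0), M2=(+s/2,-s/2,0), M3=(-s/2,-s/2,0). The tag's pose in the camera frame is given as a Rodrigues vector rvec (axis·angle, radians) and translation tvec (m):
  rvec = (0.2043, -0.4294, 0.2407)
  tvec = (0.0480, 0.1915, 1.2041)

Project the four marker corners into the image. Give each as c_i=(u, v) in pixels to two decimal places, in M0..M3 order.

Intrinsics K: fx=776.8, fy=863.9, cx=329.9, cy=223.4
Marker side s = 0.167 m; corners in marker frame (Z=0):
  M0 = (-0.0835, +0.0835, 0)
  M1 = (+0.0835, +0.0835, 0)
  M2 = (+0.0835, -0.0835, 0)
  M3 = (-0.0835, -0.0835, 0)
rvec = (0.2043, -0.4294, 0.2407), |rvec| = θ = 0.53297 rad = 30.537°
Rodrigues: sinθ=0.50810, 1−cosθ=0.13870; R = I + sinθ·[k]× + (1−cosθ)·[k]×²:
    [+0.88168 -0.27230 -0.38535]
    [+0.18663 +0.95133 -0.24523]
    [+0.43337 +0.14430 +0.88959]
t = (0.0480, 0.1915, 1.2041) m
M0: Pc = R·M0+t = (-0.04836, +0.25535, +1.17996); u = 776.8·(-0.04836)/1.17996 + 329.9 = 298.0651, v = 863.9·(+0.25535)/1.17996 + 223.4 = 410.3543
M1: Pc = R·M1+t = (+0.09888, +0.28652, +1.25234); u = 776.8·(+0.09888)/1.25234 + 329.9 = 391.2354, v = 863.9·(+0.28652)/1.25234 + 223.4 = 421.0503
M2: Pc = R·M2+t = (+0.14436, +0.12765, +1.22824); u = 776.8·(+0.14436)/1.22824 + 329.9 = 421.1990, v = 863.9·(+0.12765)/1.22824 + 223.4 = 313.1829
M3: Pc = R·M3+t = (-0.00288, +0.09648, +1.15586); u = 776.8·(-0.00288)/1.15586 + 329.9 = 327.9623, v = 863.9·(+0.09648)/1.15586 + 223.4 = 295.5099

c0=(298.07, 410.35) c1=(391.24, 421.05) c2=(421.20, 313.18) c3=(327.96, 295.51)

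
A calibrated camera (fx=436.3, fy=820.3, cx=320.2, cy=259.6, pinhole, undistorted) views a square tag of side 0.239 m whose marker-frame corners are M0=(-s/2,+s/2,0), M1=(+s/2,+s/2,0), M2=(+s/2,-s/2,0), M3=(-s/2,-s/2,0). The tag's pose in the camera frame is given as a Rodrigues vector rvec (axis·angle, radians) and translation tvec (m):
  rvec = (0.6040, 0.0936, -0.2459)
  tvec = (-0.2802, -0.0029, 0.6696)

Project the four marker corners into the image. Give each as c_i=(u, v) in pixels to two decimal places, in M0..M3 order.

c0=(108.99, 385.91) c1=(238.51, 337.52) c2=(174.56, 88.58) c3=(21.58, 162.34)

Intrinsics K: fx=436.3, fy=820.3, cx=320.2, cy=259.6
Marker side s = 0.239 m; corners in marker frame (Z=0):
  M0 = (-0.1195, +0.1195, 0)
  M1 = (+0.1195, +0.1195, 0)
  M2 = (+0.1195, -0.1195, 0)
  M3 = (-0.1195, -0.1195, 0)
rvec = (0.6040, 0.0936, -0.2459), |rvec| = θ = 0.65882 rad = 37.748°
Rodrigues: sinθ=0.61218, 1−cosθ=0.20928; R = I + sinθ·[k]× + (1−cosθ)·[k]×²:
    [+0.96662 +0.25575 +0.01536]
    [-0.20123 +0.79494 -0.57234]
    [-0.15859 +0.55015 +0.81987]
t = (-0.2802, -0.0029, 0.6696) m
M0: Pc = R·M0+t = (-0.36515, +0.11614, +0.75429); u = 436.3·(-0.36515)/0.75429 + 320.2 = 108.9901, v = 820.3·(+0.11614)/0.75429 + 259.6 = 385.9061
M1: Pc = R·M1+t = (-0.13413, +0.06805, +0.71639); u = 436.3·(-0.13413)/0.71639 + 320.2 = 238.5137, v = 820.3·(+0.06805)/0.71639 + 259.6 = 337.5178
M2: Pc = R·M2+t = (-0.19525, -0.12194, +0.58491); u = 436.3·(-0.19525)/0.58491 + 320.2 = 174.5558, v = 820.3·(-0.12194)/0.58491 + 259.6 = 88.5817
M3: Pc = R·M3+t = (-0.42627, -0.07385, +0.62281); u = 436.3·(-0.42627)/0.62281 + 320.2 = 21.5800, v = 820.3·(-0.07385)/0.62281 + 259.6 = 162.3352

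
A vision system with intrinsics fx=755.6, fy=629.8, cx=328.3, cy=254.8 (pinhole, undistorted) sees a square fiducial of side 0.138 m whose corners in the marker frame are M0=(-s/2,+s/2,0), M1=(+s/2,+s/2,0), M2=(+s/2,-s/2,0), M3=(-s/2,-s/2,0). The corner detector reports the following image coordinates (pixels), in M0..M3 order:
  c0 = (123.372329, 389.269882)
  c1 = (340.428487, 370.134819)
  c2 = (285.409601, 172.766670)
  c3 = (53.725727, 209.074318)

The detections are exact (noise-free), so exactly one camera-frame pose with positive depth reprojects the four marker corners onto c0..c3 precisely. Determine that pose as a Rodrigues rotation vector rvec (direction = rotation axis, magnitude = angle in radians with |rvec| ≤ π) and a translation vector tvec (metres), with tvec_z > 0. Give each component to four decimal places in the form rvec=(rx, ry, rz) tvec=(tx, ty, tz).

Intrinsics K: fx=755.6, fy=629.8, cx=328.3, cy=254.8
Marker side s = 0.138 m; corners in marker frame (Z=0):
  M0 = (-0.0690, +0.0690, 0)
  M1 = (+0.0690, +0.0690, 0)
  M2 = (+0.0690, -0.0690, 0)
  M3 = (-0.0690, -0.0690, 0)
Detected image corners:
  c0 = (123.372329, 389.269882) px
  c1 = (340.428487, 370.134819) px
  c2 = (285.409601, 172.766670) px
  c3 = (53.725727, 209.074318) px
Planar DLT: solve 8×8 A·h = b for H (H[2,2]=1):
  H  [+1509.81472 +580.19217 +197.70200]
  H  [-359.85513 +1545.25644 +289.95561]
  H  [-0.56668 +0.62985 +1.00000]
B = K⁻¹H; ‖b₁‖=2.339962, ‖b₂‖=2.339962; λ = 2/(‖b₁‖+‖b₂‖) = 0.427357, sign → tz>0 ⇒ λ=+0.427357
r₁ = λ·B[:,0] = (+0.95915,-0.14621,-0.24217); r₂ = λ·B[:,1] = (+0.21120,+0.93965,+0.26917)
r₃ = r₁×r₂ = (+0.18820,-0.30932,+0.93215); SVD([r₁ r₂ r₃]) → R = UVᵀ:
  R  [+0.95915 +0.21120 +0.18820]
  R  [-0.14621 +0.93965 -0.30932]
  R  [-0.24217 +0.26917 +0.93215]
t = (-0.07386, +0.02386, +0.42736) m
tr R = 2.830950; θ = arccos((tr R − 1)/2) = 0.414109 rad = 23.727°
axis k = ((R−Rᵀ)₃₂, (R−Rᵀ)₁₃, (R−Rᵀ)₂₁) / (2 sinθ) = (+0.718854, +0.534798, -0.444117)
rvec = θ·k = (+0.297684, +0.221465, -0.183913)

rvec=(0.2977, 0.2215, -0.1839) tvec=(-0.0739, 0.0239, 0.4274)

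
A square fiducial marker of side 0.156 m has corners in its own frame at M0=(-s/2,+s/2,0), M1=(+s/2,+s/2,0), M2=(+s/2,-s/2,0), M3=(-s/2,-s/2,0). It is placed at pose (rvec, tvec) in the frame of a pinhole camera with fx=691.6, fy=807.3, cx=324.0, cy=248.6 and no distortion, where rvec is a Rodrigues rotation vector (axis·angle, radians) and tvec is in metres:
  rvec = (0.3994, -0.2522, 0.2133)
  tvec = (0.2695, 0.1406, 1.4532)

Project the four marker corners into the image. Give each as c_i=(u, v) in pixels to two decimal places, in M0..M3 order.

c0=(407.40, 358.57) c1=(472.90, 368.30) c2=(497.47, 294.60) c3=(430.15, 282.17)

Intrinsics K: fx=691.6, fy=807.3, cx=324.0, cy=248.6
Marker side s = 0.156 m; corners in marker frame (Z=0):
  M0 = (-0.0780, +0.0780, 0)
  M1 = (+0.0780, +0.0780, 0)
  M2 = (+0.0780, -0.0780, 0)
  M3 = (-0.0780, -0.0780, 0)
rvec = (0.3994, -0.2522, 0.2133), |rvec| = θ = 0.51829 rad = 29.696°
Rodrigues: sinθ=0.49539, 1−cosθ=0.13133; R = I + sinθ·[k]× + (1−cosθ)·[k]×²:
    [+0.94666 -0.25312 -0.19941]
    [+0.15463 +0.89977 -0.40806]
    [+0.28271 +0.35546 +0.89091]
t = (0.2695, 0.1406, 1.4532) m
M0: Pc = R·M0+t = (+0.17592, +0.19872, +1.45887); u = 691.6·(+0.17592)/1.45887 + 324.0 = 407.3959, v = 807.3·(+0.19872)/1.45887 + 248.6 = 358.5663
M1: Pc = R·M1+t = (+0.32360, +0.22284, +1.50298); u = 691.6·(+0.32360)/1.50298 + 324.0 = 472.9037, v = 807.3·(+0.22284)/1.50298 + 248.6 = 368.2965
M2: Pc = R·M2+t = (+0.36308, +0.08248, +1.44753); u = 691.6·(+0.36308)/1.44753 + 324.0 = 497.4742, v = 807.3·(+0.08248)/1.44753 + 248.6 = 294.5997
M3: Pc = R·M3+t = (+0.21540, +0.05836, +1.40342); u = 691.6·(+0.21540)/1.40342 + 324.0 = 430.1502, v = 807.3·(+0.05836)/1.40342 + 248.6 = 282.1691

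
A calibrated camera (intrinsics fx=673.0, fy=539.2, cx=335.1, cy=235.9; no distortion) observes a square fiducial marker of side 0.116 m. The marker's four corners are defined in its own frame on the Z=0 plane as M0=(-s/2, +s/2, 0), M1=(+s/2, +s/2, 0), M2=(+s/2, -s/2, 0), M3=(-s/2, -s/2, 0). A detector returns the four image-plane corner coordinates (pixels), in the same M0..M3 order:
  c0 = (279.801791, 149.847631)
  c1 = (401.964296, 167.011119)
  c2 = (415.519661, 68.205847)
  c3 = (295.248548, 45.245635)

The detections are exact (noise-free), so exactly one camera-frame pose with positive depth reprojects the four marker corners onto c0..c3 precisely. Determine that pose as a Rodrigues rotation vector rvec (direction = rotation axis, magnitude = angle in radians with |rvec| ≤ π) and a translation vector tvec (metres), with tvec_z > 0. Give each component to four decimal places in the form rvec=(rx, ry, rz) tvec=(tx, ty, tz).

Intrinsics K: fx=673.0, fy=539.2, cx=335.1, cy=235.9
Marker side s = 0.116 m; corners in marker frame (Z=0):
  M0 = (-0.0580, +0.0580, 0)
  M1 = (+0.0580, +0.0580, 0)
  M2 = (+0.0580, -0.0580, 0)
  M3 = (-0.0580, -0.0580, 0)
Detected image corners:
  c0 = (279.801791, 149.847631) px
  c1 = (401.964296, 167.011119) px
  c2 = (415.519661, 68.205847) px
  c3 = (295.248548, 45.245635) px
Planar DLT: solve 8×8 A·h = b for H (H[2,2]=1):
  H  [+1221.07265 -150.52713 +349.94322]
  H  [+227.48213 +868.06297 +107.65369]
  H  [+0.50594 -0.07399 +1.00000]
B = K⁻¹H; ‖b₁‖=1.654526, ‖b₂‖=1.654526; λ = 2/(‖b₁‖+‖b₂‖) = 0.604403, sign → tz>0 ⇒ λ=+0.604403
r₁ = λ·B[:,0] = (+0.94435,+0.12121,+0.30579); r₂ = λ·B[:,1] = (-0.11292,+0.99260,-0.04472)
r₃ = r₁×r₂ = (-0.30895,+0.00770,+0.95105); SVD([r₁ r₂ r₃]) → R = UVᵀ:
  R  [+0.94435 -0.11292 -0.30895]
  R  [+0.12121 +0.99260 +0.00770]
  R  [+0.30579 -0.04472 +0.95105]
t = (+0.01333, -0.14375, +0.60440) m
tr R = 2.887997; θ = arccos((tr R − 1)/2) = 0.336251 rad = 19.266°
axis k = ((R−Rᵀ)₃₂, (R−Rᵀ)₁₃, (R−Rᵀ)₂₁) / (2 sinθ) = (-0.079432, -0.931566, +0.354788)
rvec = θ·k = (-0.026709, -0.313240, +0.119298)

rvec=(-0.0267, -0.3132, 0.1193) tvec=(0.0133, -0.1438, 0.6044)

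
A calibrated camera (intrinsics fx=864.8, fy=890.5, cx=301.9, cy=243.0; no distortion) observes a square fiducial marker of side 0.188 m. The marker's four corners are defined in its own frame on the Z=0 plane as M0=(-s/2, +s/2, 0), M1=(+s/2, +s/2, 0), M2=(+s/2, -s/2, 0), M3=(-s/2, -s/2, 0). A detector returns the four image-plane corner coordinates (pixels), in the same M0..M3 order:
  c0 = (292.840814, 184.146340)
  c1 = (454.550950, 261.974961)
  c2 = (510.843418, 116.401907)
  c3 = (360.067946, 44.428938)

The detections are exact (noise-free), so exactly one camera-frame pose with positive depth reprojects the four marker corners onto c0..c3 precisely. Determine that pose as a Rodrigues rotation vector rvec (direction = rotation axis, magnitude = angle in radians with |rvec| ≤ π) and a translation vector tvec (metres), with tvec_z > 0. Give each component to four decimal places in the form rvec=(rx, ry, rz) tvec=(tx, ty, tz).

Intrinsics K: fx=864.8, fy=890.5, cx=301.9, cy=243.0
Marker side s = 0.188 m; corners in marker frame (Z=0):
  M0 = (-0.0940, +0.0940, 0)
  M1 = (+0.0940, +0.0940, 0)
  M2 = (+0.0940, -0.0940, 0)
  M3 = (-0.0940, -0.0940, 0)
Detected image corners:
  c0 = (292.840814, 184.146340) px
  c1 = (454.550950, 261.974961) px
  c2 = (510.843418, 116.401907) px
  c3 = (360.067946, 44.428938) px
Planar DLT: solve 8×8 A·h = b for H (H[2,2]=1):
  H  [+822.37330 -482.19992 +405.53892]
  H  [+394.97689 +701.10062 +149.12534]
  H  [-0.01895 -0.37975 +1.00000]
B = K⁻¹H; ‖b₁‖=1.057648, ‖b₂‖=1.057648; λ = 2/(‖b₁‖+‖b₂‖) = 0.945494, sign → tz>0 ⇒ λ=+0.945494
r₁ = λ·B[:,0] = (+0.90536,+0.42426,-0.01792); r₂ = λ·B[:,1] = (-0.40185,+0.84238,-0.35905)
r₃ = r₁×r₂ = (-0.13724,+0.33227,+0.93315); SVD([r₁ r₂ r₃]) → R = UVᵀ:
  R  [+0.90536 -0.40185 -0.13724]
  R  [+0.42426 +0.84238 +0.33227]
  R  [-0.01792 -0.35905 +0.93315]
t = (+0.11331, -0.09967, +0.94549) m
tr R = 2.680885; θ = arccos((tr R − 1)/2) = 0.572697 rad = 32.813°
axis k = ((R−Rᵀ)₃₂, (R−Rᵀ)₁₃, (R−Rᵀ)₂₁) / (2 sinθ) = (-0.637873, -0.110093, +0.762232)
rvec = θ·k = (-0.365308, -0.063050, +0.436528)

rvec=(-0.3653, -0.0630, 0.4365) tvec=(0.1133, -0.0997, 0.9455)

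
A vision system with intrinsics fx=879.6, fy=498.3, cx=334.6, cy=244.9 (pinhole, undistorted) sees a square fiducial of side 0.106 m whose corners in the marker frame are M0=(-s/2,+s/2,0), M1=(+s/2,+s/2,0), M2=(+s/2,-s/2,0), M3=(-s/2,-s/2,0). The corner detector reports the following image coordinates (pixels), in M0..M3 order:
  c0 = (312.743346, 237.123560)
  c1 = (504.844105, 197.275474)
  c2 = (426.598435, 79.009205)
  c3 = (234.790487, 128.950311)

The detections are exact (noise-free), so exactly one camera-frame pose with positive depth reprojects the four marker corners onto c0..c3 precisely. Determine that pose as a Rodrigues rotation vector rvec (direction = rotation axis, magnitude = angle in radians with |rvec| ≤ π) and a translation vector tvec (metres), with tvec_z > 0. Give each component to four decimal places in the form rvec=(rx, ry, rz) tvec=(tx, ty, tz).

rvec=(0.1849, 0.3004, -0.3610) tvec=(0.0160, -0.0729, 0.4395)

Intrinsics K: fx=879.6, fy=498.3, cx=334.6, cy=244.9
Marker side s = 0.106 m; corners in marker frame (Z=0):
  M0 = (-0.0530, +0.0530, 0)
  M1 = (+0.0530, +0.0530, 0)
  M2 = (+0.0530, -0.0530, 0)
  M3 = (-0.0530, -0.0530, 0)
Detected image corners:
  c0 = (312.743346, 237.123560) px
  c1 = (504.844105, 197.275474) px
  c2 = (426.598435, 79.009205) px
  c3 = (234.790487, 128.950311) px
Planar DLT: solve 8×8 A·h = b for H (H[2,2]=1):
  H  [+1541.33886 +841.09029 +366.61957]
  H  [-539.90397 +1111.59679 +162.30385]
  H  [-0.72908 +0.28224 +1.00000]
B = K⁻¹H; ‖b₁‖=2.275290, ‖b₂‖=2.275290; λ = 2/(‖b₁‖+‖b₂‖) = 0.439504, sign → tz>0 ⇒ λ=+0.439504
r₁ = λ·B[:,0] = (+0.89204,-0.31872,-0.32043); r₂ = λ·B[:,1] = (+0.37307,+0.91947,+0.12405)
r₃ = r₁×r₂ = (+0.25509,-0.23020,+0.93911); SVD([r₁ r₂ r₃]) → R = UVᵀ:
  R  [+0.89204 +0.37307 +0.25509]
  R  [-0.31872 +0.91947 -0.23020]
  R  [-0.32043 +0.12405 +0.93911]
t = (+0.01600, -0.07285, +0.43950) m
tr R = 2.750629; θ = arccos((tr R − 1)/2) = 0.504710 rad = 28.918°
axis k = ((R−Rᵀ)₃₂, (R−Rᵀ)₁₃, (R−Rᵀ)₂₁) / (2 sinθ) = (+0.366297, +0.595100, -0.715320)
rvec = θ·k = (+0.184874, +0.300353, -0.361029)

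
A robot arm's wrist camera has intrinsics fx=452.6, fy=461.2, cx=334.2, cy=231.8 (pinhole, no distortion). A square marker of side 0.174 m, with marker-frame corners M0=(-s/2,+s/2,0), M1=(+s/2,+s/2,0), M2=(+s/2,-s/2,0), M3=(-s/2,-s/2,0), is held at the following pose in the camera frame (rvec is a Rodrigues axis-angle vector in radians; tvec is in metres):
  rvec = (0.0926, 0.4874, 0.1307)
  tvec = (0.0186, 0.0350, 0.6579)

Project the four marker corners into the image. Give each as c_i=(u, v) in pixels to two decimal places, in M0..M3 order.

c0=(291.70, 302.19) c1=(396.01, 329.95) c2=(411.48, 202.87) c3=(302.20, 189.06)

Intrinsics K: fx=452.6, fy=461.2, cx=334.2, cy=231.8
Marker side s = 0.174 m; corners in marker frame (Z=0):
  M0 = (-0.0870, +0.0870, 0)
  M1 = (+0.0870, +0.0870, 0)
  M2 = (+0.0870, -0.0870, 0)
  M3 = (-0.0870, -0.0870, 0)
rvec = (0.0926, 0.4874, 0.1307), |rvec| = θ = 0.51305 rad = 29.395°
Rodrigues: sinθ=0.49083, 1−cosθ=0.12875; R = I + sinθ·[k]× + (1−cosθ)·[k]×²:
    [+0.87545 -0.10297 +0.47222]
    [+0.14712 +0.98745 -0.05743]
    [-0.46038 +0.11975 +0.87961]
t = (0.0186, 0.0350, 0.6579) m
M0: Pc = R·M0+t = (-0.06652, +0.10811, +0.70837); u = 452.6·(-0.06652)/0.70837 + 334.2 = 291.6971, v = 461.2·(+0.10811)/0.70837 + 231.8 = 302.1866
M1: Pc = R·M1+t = (+0.08581, +0.13371, +0.62827); u = 452.6·(+0.08581)/0.62827 + 334.2 = 396.0143, v = 461.2·(+0.13371)/0.62827 + 231.8 = 329.9525
M2: Pc = R·M2+t = (+0.10372, -0.03811, +0.60743); u = 452.6·(+0.10372)/0.60743 + 334.2 = 411.4840, v = 461.2·(-0.03811)/0.60743 + 231.8 = 202.8652
M3: Pc = R·M3+t = (-0.04861, -0.06371, +0.68753); u = 452.6·(-0.04861)/0.68753 + 334.2 = 302.2030, v = 461.2·(-0.06371)/0.68753 + 231.8 = 189.0649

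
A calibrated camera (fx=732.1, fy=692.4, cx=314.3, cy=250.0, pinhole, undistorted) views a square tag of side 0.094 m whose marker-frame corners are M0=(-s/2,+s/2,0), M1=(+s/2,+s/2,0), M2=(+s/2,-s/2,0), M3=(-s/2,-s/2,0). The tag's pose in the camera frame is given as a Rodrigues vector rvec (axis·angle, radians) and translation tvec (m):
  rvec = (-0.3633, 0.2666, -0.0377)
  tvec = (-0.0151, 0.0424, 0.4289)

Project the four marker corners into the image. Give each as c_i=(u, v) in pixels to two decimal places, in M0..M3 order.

Intrinsics K: fx=732.1, fy=692.4, cx=314.3, cy=250.0
Marker side s = 0.094 m; corners in marker frame (Z=0):
  M0 = (-0.0470, +0.0470, 0)
  M1 = (+0.0470, +0.0470, 0)
  M2 = (+0.0470, -0.0470, 0)
  M3 = (-0.0470, -0.0470, 0)
rvec = (-0.3633, 0.2666, -0.0377), |rvec| = θ = 0.45220 rad = 25.909°
Rodrigues: sinθ=0.43694, 1−cosθ=0.10051; R = I + sinθ·[k]× + (1−cosθ)·[k]×²:
    [+0.96437 -0.01118 +0.26434]
    [-0.08404 +0.93442 +0.34610]
    [-0.25087 -0.35598 +0.90019]
t = (-0.0151, 0.0424, 0.4289) m
M0: Pc = R·M0+t = (-0.06095, +0.09027, +0.42396); u = 732.1·(-0.06095)/0.42396 + 314.3 = 209.0496, v = 692.4·(+0.09027)/0.42396 + 250.0 = 397.4228
M1: Pc = R·M1+t = (+0.02970, +0.08237, +0.40038); u = 732.1·(+0.02970)/0.40038 + 314.3 = 368.6066, v = 692.4·(+0.08237)/0.40038 + 250.0 = 392.4450
M2: Pc = R·M2+t = (+0.03075, -0.00547, +0.43384); u = 732.1·(+0.03075)/0.43384 + 314.3 = 366.1913, v = 692.4·(-0.00547)/0.43384 + 250.0 = 241.2737
M3: Pc = R·M3+t = (-0.05990, +0.00243, +0.45742); u = 732.1·(-0.05990)/0.45742 + 314.3 = 218.4311, v = 692.4·(+0.00243)/0.45742 + 250.0 = 253.6809

c0=(209.05, 397.42) c1=(368.61, 392.44) c2=(366.19, 241.27) c3=(218.43, 253.68)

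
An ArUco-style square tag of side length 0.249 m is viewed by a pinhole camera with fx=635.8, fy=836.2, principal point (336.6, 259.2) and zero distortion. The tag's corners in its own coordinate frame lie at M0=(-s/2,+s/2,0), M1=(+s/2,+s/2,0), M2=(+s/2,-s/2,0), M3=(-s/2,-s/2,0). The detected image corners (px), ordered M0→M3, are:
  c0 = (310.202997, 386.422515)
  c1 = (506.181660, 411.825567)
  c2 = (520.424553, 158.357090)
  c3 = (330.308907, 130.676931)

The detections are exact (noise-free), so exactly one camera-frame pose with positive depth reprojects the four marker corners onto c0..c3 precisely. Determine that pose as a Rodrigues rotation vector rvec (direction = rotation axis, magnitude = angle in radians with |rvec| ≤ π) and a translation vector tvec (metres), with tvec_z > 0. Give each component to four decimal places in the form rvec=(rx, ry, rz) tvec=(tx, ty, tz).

Intrinsics K: fx=635.8, fy=836.2, cx=336.6, cy=259.2
Marker side s = 0.249 m; corners in marker frame (Z=0):
  M0 = (-0.1245, +0.1245, 0)
  M1 = (+0.1245, +0.1245, 0)
  M2 = (+0.1245, -0.1245, 0)
  M3 = (-0.1245, -0.1245, 0)
Detected image corners:
  c0 = (310.202997, 386.422515) px
  c1 = (506.181660, 411.825567) px
  c2 = (520.424553, 158.357090) px
  c3 = (330.308907, 130.676931) px
Planar DLT: solve 8×8 A·h = b for H (H[2,2]=1):
  H  [+795.20031 -117.95142 +417.48441]
  H  [+119.75779 +990.50166 +270.03492]
  H  [+0.04819 -0.11768 +1.00000]
B = K⁻¹H; ‖b₁‖=1.232837, ‖b₂‖=1.232837; λ = 2/(‖b₁‖+‖b₂‖) = 0.811137, sign → tz>0 ⇒ λ=+0.811137
r₁ = λ·B[:,0] = (+0.99380,+0.10405,+0.03909); r₂ = λ·B[:,1] = (-0.09994,+0.99040,-0.09546)
r₃ = r₁×r₂ = (-0.04864,+0.09096,+0.99467); SVD([r₁ r₂ r₃]) → R = UVᵀ:
  R  [+0.99380 -0.09994 -0.04864]
  R  [+0.10405 +0.99040 +0.09096]
  R  [+0.03909 -0.09546 +0.99467]
t = (+0.10319, +0.01051, +0.81114) m
tr R = 2.978873; θ = arccos((tr R − 1)/2) = 0.145480 rad = 8.335°
axis k = ((R−Rᵀ)₃₂, (R−Rᵀ)₁₃, (R−Rᵀ)₂₁) / (2 sinθ) = (-0.642967, -0.302581, +0.703589)
rvec = θ·k = (-0.093539, -0.044020, +0.102358)

rvec=(-0.0935, -0.0440, 0.1024) tvec=(0.1032, 0.0105, 0.8111)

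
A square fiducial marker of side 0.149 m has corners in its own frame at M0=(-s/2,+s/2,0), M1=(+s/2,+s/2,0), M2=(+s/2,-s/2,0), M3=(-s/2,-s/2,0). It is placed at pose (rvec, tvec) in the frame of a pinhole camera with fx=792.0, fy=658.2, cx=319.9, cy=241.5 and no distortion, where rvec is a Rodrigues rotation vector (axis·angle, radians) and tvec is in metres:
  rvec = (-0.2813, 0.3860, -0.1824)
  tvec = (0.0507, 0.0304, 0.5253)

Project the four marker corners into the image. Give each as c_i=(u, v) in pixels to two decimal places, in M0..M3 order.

c0=(307.74, 388.21) c1=(531.76, 357.18) c2=(485.97, 169.71) c3=(283.72, 215.06)

Intrinsics K: fx=792.0, fy=658.2, cx=319.9, cy=241.5
Marker side s = 0.149 m; corners in marker frame (Z=0):
  M0 = (-0.0745, +0.0745, 0)
  M1 = (+0.0745, +0.0745, 0)
  M2 = (+0.0745, -0.0745, 0)
  M3 = (-0.0745, -0.0745, 0)
rvec = (-0.2813, 0.3860, -0.1824), |rvec| = θ = 0.51127 rad = 29.294°
Rodrigues: sinθ=0.48928, 1−cosθ=0.12788; R = I + sinθ·[k]× + (1−cosθ)·[k]×²:
    [+0.91084 +0.12144 +0.39450]
    [-0.22768 +0.94501 +0.23476]
    [-0.34430 -0.30365 +0.88840]
t = (0.0507, 0.0304, 0.5253) m
M0: Pc = R·M0+t = (-0.00811, +0.11777, +0.52833); u = 792.0·(-0.00811)/0.52833 + 319.9 = 307.7425, v = 658.2·(+0.11777)/0.52833 + 241.5 = 388.2139
M1: Pc = R·M1+t = (+0.12760, +0.08384, +0.47703); u = 792.0·(+0.12760)/0.47703 + 319.9 = 531.7590, v = 658.2·(+0.08384)/0.47703 + 241.5 = 357.1843
M2: Pc = R·M2+t = (+0.10951, -0.05697, +0.52227); u = 792.0·(+0.10951)/0.52227 + 319.9 = 485.9669, v = 658.2·(-0.05697)/0.52227 + 241.5 = 169.7086
M3: Pc = R·M3+t = (-0.02620, -0.02304, +0.57357); u = 792.0·(-0.02620)/0.57357 + 319.9 = 283.7165, v = 658.2·(-0.02304)/0.57357 + 241.5 = 215.0586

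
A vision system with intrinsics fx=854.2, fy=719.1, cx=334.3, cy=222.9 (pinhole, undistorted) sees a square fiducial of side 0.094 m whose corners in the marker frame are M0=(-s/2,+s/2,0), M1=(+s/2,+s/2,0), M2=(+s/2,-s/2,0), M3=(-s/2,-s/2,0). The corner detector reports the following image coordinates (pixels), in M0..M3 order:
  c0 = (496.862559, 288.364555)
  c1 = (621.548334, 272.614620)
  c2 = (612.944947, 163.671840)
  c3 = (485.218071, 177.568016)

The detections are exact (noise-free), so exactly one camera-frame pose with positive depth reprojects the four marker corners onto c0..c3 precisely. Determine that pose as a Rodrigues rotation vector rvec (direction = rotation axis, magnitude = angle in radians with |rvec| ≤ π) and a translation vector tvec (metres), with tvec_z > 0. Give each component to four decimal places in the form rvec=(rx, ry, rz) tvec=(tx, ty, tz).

Intrinsics K: fx=854.2, fy=719.1, cx=334.3, cy=222.9
Marker side s = 0.094 m; corners in marker frame (Z=0):
  M0 = (-0.0470, +0.0470, 0)
  M1 = (+0.0470, +0.0470, 0)
  M2 = (+0.0470, -0.0470, 0)
  M3 = (-0.0470, -0.0470, 0)
Detected image corners:
  c0 = (496.862559, 288.364555) px
  c1 = (621.548334, 272.614620) px
  c2 = (612.944947, 163.671840) px
  c3 = (485.218071, 177.568016) px
Planar DLT: solve 8×8 A·h = b for H (H[2,2]=1):
  H  [+1459.79808 +240.17711 +554.82855]
  H  [-110.03377 +1222.71553 +226.09898]
  H  [+0.21179 +0.23935 +1.00000]
B = K⁻¹H; ‖b₁‖=1.654329, ‖b₂‖=1.654329; λ = 2/(‖b₁‖+‖b₂‖) = 0.604475, sign → tz>0 ⇒ λ=+0.604475
r₁ = λ·B[:,0] = (+0.98292,-0.13218,+0.12802); r₂ = λ·B[:,1] = (+0.11334,+0.98297,+0.14468)
r₃ = r₁×r₂ = (-0.14496,-0.12770,+0.98116); SVD([r₁ r₂ r₃]) → R = UVᵀ:
  R  [+0.98292 +0.11334 -0.14496]
  R  [-0.13218 +0.98297 -0.12770]
  R  [+0.12802 +0.14468 +0.98116]
t = (+0.15606, +0.00269, +0.60447) m
tr R = 2.947051; θ = arccos((tr R − 1)/2) = 0.230616 rad = 13.213°
axis k = ((R−Rᵀ)₃₂, (R−Rᵀ)₁₃, (R−Rᵀ)₂₁) / (2 sinθ) = (+0.595831, -0.597130, -0.537048)
rvec = θ·k = (+0.137408, -0.137708, -0.123852)

rvec=(0.1374, -0.1377, -0.1239) tvec=(0.1561, 0.0027, 0.6045)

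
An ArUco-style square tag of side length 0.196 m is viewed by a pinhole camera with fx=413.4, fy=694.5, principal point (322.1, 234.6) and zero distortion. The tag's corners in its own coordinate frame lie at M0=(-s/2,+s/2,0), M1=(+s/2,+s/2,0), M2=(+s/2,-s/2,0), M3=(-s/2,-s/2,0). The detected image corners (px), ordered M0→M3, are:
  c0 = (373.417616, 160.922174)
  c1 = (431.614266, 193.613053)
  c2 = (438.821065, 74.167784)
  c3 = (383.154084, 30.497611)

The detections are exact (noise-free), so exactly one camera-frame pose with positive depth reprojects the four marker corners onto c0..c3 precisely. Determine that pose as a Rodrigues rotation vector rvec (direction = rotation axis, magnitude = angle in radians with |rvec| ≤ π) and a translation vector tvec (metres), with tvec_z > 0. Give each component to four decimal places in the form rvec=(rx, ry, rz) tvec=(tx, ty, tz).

rvec=(-0.1163, -0.5563, 0.1822) tvec=(0.2160, -0.1789, 1.0372)

Intrinsics K: fx=413.4, fy=694.5, cx=322.1, cy=234.6
Marker side s = 0.196 m; corners in marker frame (Z=0):
  M0 = (-0.0980, +0.0980, 0)
  M1 = (+0.0980, +0.0980, 0)
  M2 = (+0.0980, -0.0980, 0)
  M3 = (-0.0980, -0.0980, 0)
Detected image corners:
  c0 = (373.417616, 160.922174) px
  c1 = (431.614266, 193.613053) px
  c2 = (438.821065, 74.167784) px
  c3 = (383.154084, 30.497611) px
Planar DLT: solve 8×8 A·h = b for H (H[2,2]=1):
  H  [+491.76762 -105.15199 +408.19653]
  H  [+252.05989 +618.49689 +114.78969]
  H  [+0.49513 -0.15302 +1.00000]
B = K⁻¹H; ‖b₁‖=0.964117, ‖b₂‖=0.964117; λ = 2/(‖b₁‖+‖b₂‖) = 1.037219, sign → tz>0 ⇒ λ=+1.037219
r₁ = λ·B[:,0] = (+0.83370,+0.20297,+0.51356); r₂ = λ·B[:,1] = (-0.14016,+0.97732,-0.15872)
r₃ = r₁×r₂ = (-0.53413,+0.06034,+0.84325); SVD([r₁ r₂ r₃]) → R = UVᵀ:
  R  [+0.83370 -0.14016 -0.53413]
  R  [+0.20297 +0.97732 +0.06034]
  R  [+0.51356 -0.15872 +0.84325]
t = (+0.21602, -0.17893, +1.03722) m
tr R = 2.654274; θ = arccos((tr R − 1)/2) = 0.596803 rad = 34.194°
axis k = ((R−Rᵀ)₃₂, (R−Rᵀ)₁₃, (R−Rᵀ)₂₁) / (2 sinθ) = (-0.194895, -0.932108, +0.305272)
rvec = θ·k = (-0.116314, -0.556284, +0.182187)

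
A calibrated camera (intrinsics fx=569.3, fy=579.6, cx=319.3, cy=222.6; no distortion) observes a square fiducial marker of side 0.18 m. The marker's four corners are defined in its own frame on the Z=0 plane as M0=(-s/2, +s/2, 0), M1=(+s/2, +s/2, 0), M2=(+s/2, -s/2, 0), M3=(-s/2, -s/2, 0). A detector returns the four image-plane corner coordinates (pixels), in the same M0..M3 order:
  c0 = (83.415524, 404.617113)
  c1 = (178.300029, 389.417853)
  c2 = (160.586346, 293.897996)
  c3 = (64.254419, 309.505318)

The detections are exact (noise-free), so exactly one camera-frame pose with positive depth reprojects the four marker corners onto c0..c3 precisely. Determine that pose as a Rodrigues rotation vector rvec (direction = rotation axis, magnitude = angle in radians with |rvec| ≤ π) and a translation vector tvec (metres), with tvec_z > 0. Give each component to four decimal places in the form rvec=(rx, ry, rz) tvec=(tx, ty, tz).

rvec=(0.0915, 0.0032, -0.1590) tvec=(-0.3661, 0.2313, 1.0545)

Intrinsics K: fx=569.3, fy=579.6, cx=319.3, cy=222.6
Marker side s = 0.18 m; corners in marker frame (Z=0):
  M0 = (-0.0900, +0.0900, 0)
  M1 = (+0.0900, +0.0900, 0)
  M2 = (+0.0900, -0.0900, 0)
  M3 = (-0.0900, -0.0900, 0)
Detected image corners:
  c0 = (83.415524, 404.617113) px
  c1 = (178.300029, 389.417853) px
  c2 = (160.586346, 293.897996) px
  c3 = (64.254419, 309.505318) px
Planar DLT: solve 8×8 A·h = b for H (H[2,2]=1):
  H  [+529.92330 +112.89599 +121.66792]
  H  [-89.01827 +559.58055 +349.73535]
  H  [-0.00988 +0.08601 +1.00000]
B = K⁻¹H; ‖b₁‖=0.948333, ‖b₂‖=0.948333; λ = 2/(‖b₁‖+‖b₂‖) = 1.054481, sign → tz>0 ⇒ λ=+1.054481
r₁ = λ·B[:,0] = (+0.98739,-0.15795,-0.01042); r₂ = λ·B[:,1] = (+0.15824,+0.98323,+0.09070)
r₃ = r₁×r₂ = (-0.00408,-0.09120,+0.99582); SVD([r₁ r₂ r₃]) → R = UVᵀ:
  R  [+0.98739 +0.15824 -0.00408]
  R  [-0.15795 +0.98323 -0.09120]
  R  [-0.01042 +0.09070 +0.99582]
t = (-0.36606, +0.23130, +1.05448) m
tr R = 2.966442; θ = arccos((tr R − 1)/2) = 0.183446 rad = 10.511°
axis k = ((R−Rᵀ)₃₂, (R−Rᵀ)₁₃, (R−Rᵀ)₂₁) / (2 sinθ) = (+0.498586, +0.017392, -0.866666)
rvec = θ·k = (+0.091463, +0.003190, -0.158986)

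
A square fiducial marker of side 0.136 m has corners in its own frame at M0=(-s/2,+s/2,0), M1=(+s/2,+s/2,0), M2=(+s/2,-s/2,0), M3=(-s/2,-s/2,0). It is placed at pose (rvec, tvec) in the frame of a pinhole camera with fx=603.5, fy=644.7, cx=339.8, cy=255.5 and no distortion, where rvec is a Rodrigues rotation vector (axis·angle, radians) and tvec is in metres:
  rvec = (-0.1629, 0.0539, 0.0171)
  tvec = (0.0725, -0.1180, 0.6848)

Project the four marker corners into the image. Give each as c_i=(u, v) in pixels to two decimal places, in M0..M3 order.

Intrinsics K: fx=603.5, fy=644.7, cx=339.8, cy=255.5
Marker side s = 0.136 m; corners in marker frame (Z=0):
  M0 = (-0.0680, +0.0680, 0)
  M1 = (+0.0680, +0.0680, 0)
  M2 = (+0.0680, -0.0680, 0)
  M3 = (-0.0680, -0.0680, 0)
rvec = (-0.1629, 0.0539, 0.0171), |rvec| = θ = 0.17244 rad = 9.880°
Rodrigues: sinθ=0.17158, 1−cosθ=0.01483; R = I + sinθ·[k]× + (1−cosθ)·[k]×²:
    [+0.99841 -0.02139 +0.05224]
    [+0.01264 +0.98662 +0.16255]
    [-0.05502 -0.16163 +0.98532]
t = (0.0725, -0.1180, 0.6848) m
M0: Pc = R·M0+t = (+0.00315, -0.05177, +0.67755); u = 603.5·(+0.00315)/0.67755 + 339.8 = 342.6089, v = 644.7·(-0.05177)/0.67755 + 255.5 = 206.2408
M1: Pc = R·M1+t = (+0.13894, -0.05005, +0.67007); u = 603.5·(+0.13894)/0.67007 + 339.8 = 464.9341, v = 644.7·(-0.05005)/0.67007 + 255.5 = 207.3441
M2: Pc = R·M2+t = (+0.14185, -0.18423, +0.69205); u = 603.5·(+0.14185)/0.69205 + 339.8 = 463.4968, v = 644.7·(-0.18423)/0.69205 + 255.5 = 83.8741
M3: Pc = R·M3+t = (+0.00606, -0.18595, +0.69953); u = 603.5·(+0.00606)/0.69953 + 339.8 = 345.0309, v = 644.7·(-0.18595)/0.69953 + 255.5 = 84.1263

c0=(342.61, 206.24) c1=(464.93, 207.34) c2=(463.50, 83.87) c3=(345.03, 84.13)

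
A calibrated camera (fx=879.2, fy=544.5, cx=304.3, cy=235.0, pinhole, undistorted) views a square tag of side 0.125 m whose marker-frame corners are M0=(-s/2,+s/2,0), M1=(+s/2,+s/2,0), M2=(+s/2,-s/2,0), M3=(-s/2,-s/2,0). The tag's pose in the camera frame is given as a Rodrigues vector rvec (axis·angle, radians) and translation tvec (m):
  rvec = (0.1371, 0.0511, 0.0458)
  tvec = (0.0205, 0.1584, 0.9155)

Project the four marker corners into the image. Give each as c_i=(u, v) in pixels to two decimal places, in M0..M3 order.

c0=(262.11, 362.55) c1=(380.87, 367.01) c2=(387.45, 295.01) c3=(266.40, 290.94)

Intrinsics K: fx=879.2, fy=544.5, cx=304.3, cy=235.0
Marker side s = 0.125 m; corners in marker frame (Z=0):
  M0 = (-0.0625, +0.0625, 0)
  M1 = (+0.0625, +0.0625, 0)
  M2 = (+0.0625, -0.0625, 0)
  M3 = (-0.0625, -0.0625, 0)
rvec = (0.1371, 0.0511, 0.0458), |rvec| = θ = 0.15331 rad = 8.784°
Rodrigues: sinθ=0.15271, 1−cosθ=0.01173; R = I + sinθ·[k]× + (1−cosθ)·[k]×²:
    [+0.99765 -0.04212 +0.05403]
    [+0.04912 +0.98957 -0.13540]
    [-0.04777 +0.13773 +0.98932]
t = (0.0205, 0.1584, 0.9155) m
M0: Pc = R·M0+t = (-0.04449, +0.21718, +0.92709); u = 879.2·(-0.04449)/0.92709 + 304.3 = 262.1122, v = 544.5·(+0.21718)/0.92709 + 235.0 = 362.5532
M1: Pc = R·M1+t = (+0.08022, +0.22332, +0.92112); u = 879.2·(+0.08022)/0.92112 + 304.3 = 380.8693, v = 544.5·(+0.22332)/0.92112 + 235.0 = 367.0092
M2: Pc = R·M2+t = (+0.08549, +0.09962, +0.90391); u = 879.2·(+0.08549)/0.90391 + 304.3 = 387.4494, v = 544.5·(+0.09962)/0.90391 + 235.0 = 295.0105
M3: Pc = R·M3+t = (-0.03922, +0.09348, +0.90988); u = 879.2·(-0.03922)/0.90988 + 304.3 = 266.4020, v = 544.5·(+0.09348)/0.90988 + 235.0 = 290.9426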